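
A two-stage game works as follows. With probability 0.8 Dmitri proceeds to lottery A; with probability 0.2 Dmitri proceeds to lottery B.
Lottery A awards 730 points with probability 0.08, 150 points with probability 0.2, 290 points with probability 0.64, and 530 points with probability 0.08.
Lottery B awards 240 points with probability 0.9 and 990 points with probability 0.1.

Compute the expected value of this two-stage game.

EV(A) = 0.08 × 730 + 0.2 × 150 + 0.64 × 290 + 0.08 × 530 = 58.4 + 30 + 185.6 + 42.4 = 316.4
EV(B) = 0.9 × 240 + 0.1 × 990 = 216 + 99 = 315
Overall = 0.8 × 316.4 + 0.2 × 315 = 253.12 + 63 = 316.12

316.12 points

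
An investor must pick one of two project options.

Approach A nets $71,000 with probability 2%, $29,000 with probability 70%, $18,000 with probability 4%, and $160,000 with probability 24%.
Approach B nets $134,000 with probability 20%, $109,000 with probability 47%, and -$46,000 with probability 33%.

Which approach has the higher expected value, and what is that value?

Approach A = 0.02 × 71000 + 0.7 × 29000 + 0.04 × 18000 + 0.24 × 160000 = 1420 + 20300 + 720 + 38400 = 60840
Approach B = 0.2 × 134000 + 0.47 × 109000 + 0.33 × (-46000) = 26800 + 51230 − 15180 = 62850

Approach B ($62,850)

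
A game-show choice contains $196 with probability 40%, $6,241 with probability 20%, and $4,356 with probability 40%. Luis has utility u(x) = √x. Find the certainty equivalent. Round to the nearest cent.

$2,284.84

E[u] = 0.4·√196 + 0.2·√6241 + 0.4·√4356 = 0.4·14 + 0.2·79 + 0.4·66 = 47.8
CE = (47.8)² = 2284.84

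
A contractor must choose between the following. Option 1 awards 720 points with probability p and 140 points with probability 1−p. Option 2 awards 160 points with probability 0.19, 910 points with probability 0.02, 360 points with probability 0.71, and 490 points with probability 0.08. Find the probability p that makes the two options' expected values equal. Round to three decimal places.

EV(Option 2) = 0.19 × 160 + 0.02 × 910 + 0.71 × 360 + 0.08 × 490 = 30.4 + 18.2 + 255.6 + 39.2 = 343.4
p·720 + (1−p)·140 = 343.4
580p + 140 = 343.4
p = (343.4 − 140) / 580

p = 0.351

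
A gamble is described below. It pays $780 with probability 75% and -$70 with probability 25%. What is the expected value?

EV = 0.75 × 780 + 0.25 × (-70) = 585 − 17.5 = 567.5

$567.50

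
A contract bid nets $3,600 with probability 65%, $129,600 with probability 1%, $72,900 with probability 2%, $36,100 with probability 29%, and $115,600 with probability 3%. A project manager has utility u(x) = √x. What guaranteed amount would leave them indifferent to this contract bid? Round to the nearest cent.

E[u] = 0.65·√3600 + 0.01·√129600 + 0.02·√72900 + 0.29·√36100 + 0.03·√115600 = 0.65·60 + 0.01·360 + 0.02·270 + 0.29·190 + 0.03·340 = 113.3
CE = (113.3)² = 12836.89

$12,836.89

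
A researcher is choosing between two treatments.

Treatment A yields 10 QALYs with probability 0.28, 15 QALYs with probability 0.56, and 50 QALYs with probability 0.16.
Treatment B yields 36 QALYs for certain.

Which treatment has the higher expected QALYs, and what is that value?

Treatment B (36 QALYs)

Treatment A = 0.28 × 10 + 0.56 × 15 + 0.16 × 50 = 2.8 + 8.4 + 8 = 19.2
Treatment B: 36 (certain)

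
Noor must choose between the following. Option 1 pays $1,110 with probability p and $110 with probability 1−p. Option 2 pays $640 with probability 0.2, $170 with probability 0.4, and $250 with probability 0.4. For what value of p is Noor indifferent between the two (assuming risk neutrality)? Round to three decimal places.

EV(Option 2) = 0.2 × 640 + 0.4 × 170 + 0.4 × 250 = 128 + 68 + 100 = 296
p·1110 + (1−p)·110 = 296
1000p + 110 = 296
p = (296 − 110) / 1000

p = 0.186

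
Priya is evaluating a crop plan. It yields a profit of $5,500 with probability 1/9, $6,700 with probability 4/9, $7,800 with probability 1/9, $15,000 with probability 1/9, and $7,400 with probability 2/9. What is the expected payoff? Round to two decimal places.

$7,766.67

EV = 1/9 × 5500 + 4/9 × 6700 + 1/9 × 7800 + 1/9 × 15000 + 2/9 × 7400 = 611.1111 + 2977.7778 + 866.6667 + 1666.6667 + 1644.4444 = 7766.6667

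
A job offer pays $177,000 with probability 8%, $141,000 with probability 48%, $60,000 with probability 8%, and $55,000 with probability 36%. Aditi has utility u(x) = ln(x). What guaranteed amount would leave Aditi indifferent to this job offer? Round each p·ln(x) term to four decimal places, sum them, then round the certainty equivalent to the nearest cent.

E[u] = 0.08·ln(177000) + 0.48·ln(141000) + 0.08·ln(60000) + 0.36·ln(55000) = 0.9667 + 5.6911 + 0.8802 + 3.9294 = 11.4674
CE = e^11.4674 ≈ 95549.53

$95,549.53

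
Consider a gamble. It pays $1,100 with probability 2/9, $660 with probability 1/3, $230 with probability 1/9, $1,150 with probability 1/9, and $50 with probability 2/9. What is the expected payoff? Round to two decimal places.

$628.89

EV = 2/9 × 1100 + 1/3 × 660 + 1/9 × 230 + 1/9 × 1150 + 2/9 × 50 = 244.4444 + 220 + 25.5556 + 127.7778 + 11.1111 = 628.8889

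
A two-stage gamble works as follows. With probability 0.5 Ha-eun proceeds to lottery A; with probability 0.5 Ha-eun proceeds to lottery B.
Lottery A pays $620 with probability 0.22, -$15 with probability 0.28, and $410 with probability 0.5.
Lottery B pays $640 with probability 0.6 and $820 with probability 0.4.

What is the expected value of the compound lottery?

EV(A) = 0.22 × 620 + 0.28 × (-15) + 0.5 × 410 = 136.4 − 4.2 + 205 = 337.2
EV(B) = 0.6 × 640 + 0.4 × 820 = 384 + 328 = 712
Overall = 0.5 × 337.2 + 0.5 × 712 = 168.6 + 356 = 524.6

$524.60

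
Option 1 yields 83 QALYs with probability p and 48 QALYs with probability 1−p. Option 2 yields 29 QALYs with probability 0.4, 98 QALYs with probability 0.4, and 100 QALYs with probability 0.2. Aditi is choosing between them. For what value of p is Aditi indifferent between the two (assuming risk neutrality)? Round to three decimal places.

EV(Option 2) = 0.4 × 29 + 0.4 × 98 + 0.2 × 100 = 11.6 + 39.2 + 20 = 70.8
p·83 + (1−p)·48 = 70.8
35p + 48 = 70.8
p = (70.8 − 48) / 35

p = 0.651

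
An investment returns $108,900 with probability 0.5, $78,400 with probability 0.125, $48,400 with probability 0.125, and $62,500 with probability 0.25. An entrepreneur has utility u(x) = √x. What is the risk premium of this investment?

E[u] = 0.5·√108900 + 0.125·√78400 + 0.125·√48400 + 0.25·√62500 = 0.5·330 + 0.125·280 + 0.125·220 + 0.25·250 = 290
CE = (290)² = 84100
Risk premium = EV − CE = 85925 − 84100 = 1825

$1,825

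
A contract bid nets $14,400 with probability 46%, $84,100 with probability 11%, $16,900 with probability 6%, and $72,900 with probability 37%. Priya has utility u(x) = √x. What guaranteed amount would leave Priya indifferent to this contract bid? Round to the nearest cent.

$37,947.04

E[u] = 0.46·√14400 + 0.11·√84100 + 0.06·√16900 + 0.37·√72900 = 0.46·120 + 0.11·290 + 0.06·130 + 0.37·270 = 194.8
CE = (194.8)² = 37947.04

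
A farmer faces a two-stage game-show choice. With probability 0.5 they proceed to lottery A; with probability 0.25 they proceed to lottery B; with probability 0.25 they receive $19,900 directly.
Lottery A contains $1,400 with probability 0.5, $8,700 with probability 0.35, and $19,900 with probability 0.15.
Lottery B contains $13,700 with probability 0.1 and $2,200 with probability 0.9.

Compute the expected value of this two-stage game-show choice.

EV(A) = 0.5 × 1400 + 0.35 × 8700 + 0.15 × 19900 = 700 + 3045 + 2985 = 6730
EV(B) = 0.1 × 13700 + 0.9 × 2200 = 1370 + 1980 = 3350
Branch C: 19900 (certain)
Overall = 0.5 × 6730 + 0.25 × 3350 + 0.25 × 19900 = 3365 + 837.5 + 4975 = 9177.5

$9,177.50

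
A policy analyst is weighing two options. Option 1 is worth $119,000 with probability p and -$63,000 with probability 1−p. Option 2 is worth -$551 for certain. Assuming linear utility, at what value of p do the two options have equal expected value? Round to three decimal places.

p·119000 + (1−p)·(-63000) = -551
182000p − 63000 = -551
p = (-551 + 63000) / 182000

p = 0.343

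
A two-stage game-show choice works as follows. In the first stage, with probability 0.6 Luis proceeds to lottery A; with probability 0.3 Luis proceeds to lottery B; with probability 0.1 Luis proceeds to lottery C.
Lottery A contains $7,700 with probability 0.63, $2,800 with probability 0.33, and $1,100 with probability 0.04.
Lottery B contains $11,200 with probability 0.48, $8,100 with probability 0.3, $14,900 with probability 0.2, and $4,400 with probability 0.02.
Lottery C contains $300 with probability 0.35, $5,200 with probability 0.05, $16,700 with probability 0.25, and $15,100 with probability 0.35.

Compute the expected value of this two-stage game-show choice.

EV(A) = 0.63 × 7700 + 0.33 × 2800 + 0.04 × 1100 = 4851 + 924 + 44 = 5819
EV(B) = 0.48 × 11200 + 0.3 × 8100 + 0.2 × 14900 + 0.02 × 4400 = 5376 + 2430 + 2980 + 88 = 10874
EV(C) = 0.35 × 300 + 0.05 × 5200 + 0.25 × 16700 + 0.35 × 15100 = 105 + 260 + 4175 + 5285 = 9825
Overall = 0.6 × 5819 + 0.3 × 10874 + 0.1 × 9825 = 3491.4 + 3262.2 + 982.5 = 7736.1

$7,736.10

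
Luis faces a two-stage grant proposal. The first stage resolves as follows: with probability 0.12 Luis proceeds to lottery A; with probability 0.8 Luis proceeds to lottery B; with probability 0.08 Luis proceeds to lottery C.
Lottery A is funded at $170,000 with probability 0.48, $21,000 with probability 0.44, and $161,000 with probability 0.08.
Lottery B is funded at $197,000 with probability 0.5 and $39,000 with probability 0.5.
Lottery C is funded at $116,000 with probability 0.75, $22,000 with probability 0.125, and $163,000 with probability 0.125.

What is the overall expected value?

EV(A) = 0.48 × 170000 + 0.44 × 21000 + 0.08 × 161000 = 81600 + 9240 + 12880 = 103720
EV(B) = 0.5 × 197000 + 0.5 × 39000 = 98500 + 19500 = 118000
EV(C) = 0.75 × 116000 + 0.125 × 22000 + 0.125 × 163000 = 87000 + 2750 + 20375 = 110125
Overall = 0.12 × 103720 + 0.8 × 118000 + 0.08 × 110125 = 12446.4 + 94400 + 8810 = 115656.4

$115,656.40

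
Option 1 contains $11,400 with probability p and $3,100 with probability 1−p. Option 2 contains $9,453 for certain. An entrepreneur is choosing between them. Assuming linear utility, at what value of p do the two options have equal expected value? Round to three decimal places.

p = 0.765

p·11400 + (1−p)·3100 = 9453
8300p + 3100 = 9453
p = (9453 − 3100) / 8300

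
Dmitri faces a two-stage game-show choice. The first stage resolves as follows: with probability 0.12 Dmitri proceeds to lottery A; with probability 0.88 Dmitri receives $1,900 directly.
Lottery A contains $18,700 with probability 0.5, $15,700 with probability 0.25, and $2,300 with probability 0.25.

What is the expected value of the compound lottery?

EV(A) = 0.5 × 18700 + 0.25 × 15700 + 0.25 × 2300 = 9350 + 3925 + 575 = 13850
Branch B: 1900 (certain)
Overall = 0.12 × 13850 + 0.88 × 1900 = 1662 + 1672 = 3334

$3,334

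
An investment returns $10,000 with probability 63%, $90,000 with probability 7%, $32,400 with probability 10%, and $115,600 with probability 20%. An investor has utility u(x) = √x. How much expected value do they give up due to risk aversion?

E[u] = 0.63·√10000 + 0.07·√90000 + 0.1·√32400 + 0.2·√115600 = 0.63·100 + 0.07·300 + 0.1·180 + 0.2·340 = 170
CE = (170)² = 28900
Risk premium = EV − CE = 38960 − 28900 = 10060

$10,060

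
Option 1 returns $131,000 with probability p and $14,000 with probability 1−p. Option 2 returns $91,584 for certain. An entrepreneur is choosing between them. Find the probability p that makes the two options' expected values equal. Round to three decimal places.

p·131000 + (1−p)·14000 = 91584
117000p + 14000 = 91584
p = (91584 − 14000) / 117000

p = 0.663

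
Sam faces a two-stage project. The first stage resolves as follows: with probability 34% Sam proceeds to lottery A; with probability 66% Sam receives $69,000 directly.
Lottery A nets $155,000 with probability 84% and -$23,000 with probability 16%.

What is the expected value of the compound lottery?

$88,556.80

EV(A) = 0.84 × 155000 + 0.16 × (-23000) = 130200 − 3680 = 126520
Branch B: 69000 (certain)
Overall = 0.34 × 126520 + 0.66 × 69000 = 43016.8 + 45540 = 88556.8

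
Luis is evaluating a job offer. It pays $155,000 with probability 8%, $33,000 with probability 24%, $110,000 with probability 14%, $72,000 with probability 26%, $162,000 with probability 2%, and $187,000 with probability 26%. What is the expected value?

EV = 0.08 × 155000 + 0.24 × 33000 + 0.14 × 110000 + 0.26 × 72000 + 0.02 × 162000 + 0.26 × 187000 = 12400 + 7920 + 15400 + 18720 + 3240 + 48620 = 106300

$106,300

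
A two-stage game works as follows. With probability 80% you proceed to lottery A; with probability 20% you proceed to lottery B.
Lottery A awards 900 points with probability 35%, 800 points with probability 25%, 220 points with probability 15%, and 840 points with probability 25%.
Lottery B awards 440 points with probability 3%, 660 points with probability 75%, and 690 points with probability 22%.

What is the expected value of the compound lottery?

EV(A) = 0.35 × 900 + 0.25 × 800 + 0.15 × 220 + 0.25 × 840 = 315 + 200 + 33 + 210 = 758
EV(B) = 0.03 × 440 + 0.75 × 660 + 0.22 × 690 = 13.2 + 495 + 151.8 = 660
Overall = 0.8 × 758 + 0.2 × 660 = 606.4 + 132 = 738.4

738.4 points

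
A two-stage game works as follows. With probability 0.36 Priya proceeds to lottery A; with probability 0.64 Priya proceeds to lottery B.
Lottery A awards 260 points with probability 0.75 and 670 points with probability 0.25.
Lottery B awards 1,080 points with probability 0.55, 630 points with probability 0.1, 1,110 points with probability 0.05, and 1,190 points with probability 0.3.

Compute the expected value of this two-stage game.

EV(A) = 0.75 × 260 + 0.25 × 670 = 195 + 167.5 = 362.5
EV(B) = 0.55 × 1080 + 0.1 × 630 + 0.05 × 1110 + 0.3 × 1190 = 594 + 63 + 55.5 + 357 = 1069.5
Overall = 0.36 × 362.5 + 0.64 × 1069.5 = 130.5 + 684.48 = 814.98

814.98 points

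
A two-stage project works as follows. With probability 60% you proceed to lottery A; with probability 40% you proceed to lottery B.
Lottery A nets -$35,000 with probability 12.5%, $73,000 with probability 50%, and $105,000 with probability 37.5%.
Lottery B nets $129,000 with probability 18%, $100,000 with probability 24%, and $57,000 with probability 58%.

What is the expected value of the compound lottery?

EV(A) = 0.125 × (-35000) + 0.5 × 73000 + 0.375 × 105000 = -4375 + 36500 + 39375 = 71500
EV(B) = 0.18 × 129000 + 0.24 × 100000 + 0.58 × 57000 = 23220 + 24000 + 33060 = 80280
Overall = 0.6 × 71500 + 0.4 × 80280 = 42900 + 32112 = 75012

$75,012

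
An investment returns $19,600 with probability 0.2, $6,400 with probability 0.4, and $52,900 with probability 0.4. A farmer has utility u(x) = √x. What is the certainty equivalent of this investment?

$23,104

E[u] = 0.2·√19600 + 0.4·√6400 + 0.4·√52900 = 0.2·140 + 0.4·80 + 0.4·230 = 152
CE = (152)² = 23104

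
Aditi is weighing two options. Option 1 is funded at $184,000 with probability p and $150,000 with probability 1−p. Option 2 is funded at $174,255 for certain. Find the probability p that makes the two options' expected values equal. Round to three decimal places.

p = 0.713

p·184000 + (1−p)·150000 = 174255
34000p + 150000 = 174255
p = (174255 − 150000) / 34000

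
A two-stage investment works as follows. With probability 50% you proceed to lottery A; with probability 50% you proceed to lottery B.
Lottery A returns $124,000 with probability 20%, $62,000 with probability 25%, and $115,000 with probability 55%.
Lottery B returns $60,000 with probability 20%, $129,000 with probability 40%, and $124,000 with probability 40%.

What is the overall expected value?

EV(A) = 0.2 × 124000 + 0.25 × 62000 + 0.55 × 115000 = 24800 + 15500 + 63250 = 103550
EV(B) = 0.2 × 60000 + 0.4 × 129000 + 0.4 × 124000 = 12000 + 51600 + 49600 = 113200
Overall = 0.5 × 103550 + 0.5 × 113200 = 51775 + 56600 = 108375

$108,375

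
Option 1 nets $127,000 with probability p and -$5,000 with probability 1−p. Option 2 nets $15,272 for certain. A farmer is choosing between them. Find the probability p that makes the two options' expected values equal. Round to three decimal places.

p·127000 + (1−p)·(-5000) = 15272
132000p − 5000 = 15272
p = (15272 + 5000) / 132000

p = 0.154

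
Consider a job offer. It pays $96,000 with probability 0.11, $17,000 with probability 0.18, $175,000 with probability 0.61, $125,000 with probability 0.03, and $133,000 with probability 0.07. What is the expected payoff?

EV = 0.11 × 96000 + 0.18 × 17000 + 0.61 × 175000 + 0.03 × 125000 + 0.07 × 133000 = 10560 + 3060 + 106750 + 3750 + 9310 = 133430

$133,430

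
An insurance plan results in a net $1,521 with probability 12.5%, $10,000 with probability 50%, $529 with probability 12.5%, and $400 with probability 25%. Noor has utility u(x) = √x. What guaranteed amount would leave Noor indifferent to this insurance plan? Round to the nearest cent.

$3,937.56

E[u] = 0.125·√1521 + 0.5·√10000 + 0.125·√529 + 0.25·√400 = 0.125·39 + 0.5·100 + 0.125·23 + 0.25·20 = 62.75
CE = (62.75)² = 3937.5625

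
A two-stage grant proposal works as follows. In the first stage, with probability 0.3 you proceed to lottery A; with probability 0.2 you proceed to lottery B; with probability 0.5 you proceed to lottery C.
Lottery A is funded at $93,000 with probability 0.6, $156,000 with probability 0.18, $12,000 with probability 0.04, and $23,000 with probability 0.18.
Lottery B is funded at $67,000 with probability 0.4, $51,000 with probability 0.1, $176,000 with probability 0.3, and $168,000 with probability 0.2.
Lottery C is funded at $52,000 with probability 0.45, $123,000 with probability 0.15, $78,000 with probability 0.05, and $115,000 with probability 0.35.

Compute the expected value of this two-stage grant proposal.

$93,210

EV(A) = 0.6 × 93000 + 0.18 × 156000 + 0.04 × 12000 + 0.18 × 23000 = 55800 + 28080 + 480 + 4140 = 88500
EV(B) = 0.4 × 67000 + 0.1 × 51000 + 0.3 × 176000 + 0.2 × 168000 = 26800 + 5100 + 52800 + 33600 = 118300
EV(C) = 0.45 × 52000 + 0.15 × 123000 + 0.05 × 78000 + 0.35 × 115000 = 23400 + 18450 + 3900 + 40250 = 86000
Overall = 0.3 × 88500 + 0.2 × 118300 + 0.5 × 86000 = 26550 + 23660 + 43000 = 93210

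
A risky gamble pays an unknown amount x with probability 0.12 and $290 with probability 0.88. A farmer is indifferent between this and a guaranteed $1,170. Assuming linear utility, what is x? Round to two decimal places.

x = $7,623.33

0.12·x + 0.88·290 = 1170
0.12·x = 1170 − 255.2 = 914.8
x = 914.8 / 0.12 = 7623.3333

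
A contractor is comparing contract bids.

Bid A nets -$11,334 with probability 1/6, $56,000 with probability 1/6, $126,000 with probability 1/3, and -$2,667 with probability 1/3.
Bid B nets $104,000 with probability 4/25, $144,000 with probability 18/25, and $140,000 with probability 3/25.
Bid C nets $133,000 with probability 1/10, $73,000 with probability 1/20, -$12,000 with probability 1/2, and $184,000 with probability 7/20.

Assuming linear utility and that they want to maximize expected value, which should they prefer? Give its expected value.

Bid A = 1/6 × (-11334) + 1/6 × 56000 + 1/3 × 126000 + 1/3 × (-2667) = -1889 + 9333.3333 + 42000 − 889 = 48555.3333
Bid B = 4/25 × 104000 + 18/25 × 144000 + 3/25 × 140000 = 16640 + 103680 + 16800 = 137120
Bid C = 1/10 × 133000 + 1/20 × 73000 + 1/2 × (-12000) + 7/20 × 184000 = 13300 + 3650 − 6000 + 64400 = 75350

Bid B ($137,120)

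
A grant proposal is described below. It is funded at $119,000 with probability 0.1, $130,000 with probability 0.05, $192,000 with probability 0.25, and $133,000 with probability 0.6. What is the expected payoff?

EV = 0.1 × 119000 + 0.05 × 130000 + 0.25 × 192000 + 0.6 × 133000 = 11900 + 6500 + 48000 + 79800 = 146200

$146,200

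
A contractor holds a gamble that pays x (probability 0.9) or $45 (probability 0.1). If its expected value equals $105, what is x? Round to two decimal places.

0.9·x + 0.1·45 = 105
0.9·x = 105 − 4.5 = 100.5
x = 100.5 / 0.9 = 111.6667

x = $111.67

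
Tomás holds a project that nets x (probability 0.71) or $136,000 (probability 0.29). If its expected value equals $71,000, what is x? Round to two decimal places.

0.71·x + 0.29·136000 = 71000
0.71·x = 71000 − 39440 = 31560
x = 31560 / 0.71 = 44450.7042

x = $44,450.70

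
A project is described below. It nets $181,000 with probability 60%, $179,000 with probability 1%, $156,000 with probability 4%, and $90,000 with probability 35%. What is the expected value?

$148,130

EV = 0.6 × 181000 + 0.01 × 179000 + 0.04 × 156000 + 0.35 × 90000 = 108600 + 1790 + 6240 + 31500 = 148130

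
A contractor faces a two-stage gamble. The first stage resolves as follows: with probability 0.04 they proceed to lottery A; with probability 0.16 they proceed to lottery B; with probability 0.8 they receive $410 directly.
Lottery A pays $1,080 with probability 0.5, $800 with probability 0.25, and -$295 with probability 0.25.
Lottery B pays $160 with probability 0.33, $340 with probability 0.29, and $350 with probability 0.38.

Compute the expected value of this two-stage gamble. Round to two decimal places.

EV(A) = 0.5 × 1080 + 0.25 × 800 + 0.25 × (-295) = 540 + 200 − 73.75 = 666.25
EV(B) = 0.33 × 160 + 0.29 × 340 + 0.38 × 350 = 52.8 + 98.6 + 133 = 284.4
Branch C: 410 (certain)
Overall = 0.04 × 666.25 + 0.16 × 284.4 + 0.8 × 410 = 26.65 + 45.504 + 328 = 400.154

$400.15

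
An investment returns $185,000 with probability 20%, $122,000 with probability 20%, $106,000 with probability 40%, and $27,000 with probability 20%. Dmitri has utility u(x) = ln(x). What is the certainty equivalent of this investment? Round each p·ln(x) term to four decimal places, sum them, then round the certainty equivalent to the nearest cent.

$92,707.07

E[u] = 0.2·ln(185000) + 0.2·ln(122000) + 0.4·ln(106000) + 0.2·ln(27000) = 2.4256 + 2.3424 + 4.6285 + 2.0407 = 11.4372
CE = e^11.4372 ≈ 92707.07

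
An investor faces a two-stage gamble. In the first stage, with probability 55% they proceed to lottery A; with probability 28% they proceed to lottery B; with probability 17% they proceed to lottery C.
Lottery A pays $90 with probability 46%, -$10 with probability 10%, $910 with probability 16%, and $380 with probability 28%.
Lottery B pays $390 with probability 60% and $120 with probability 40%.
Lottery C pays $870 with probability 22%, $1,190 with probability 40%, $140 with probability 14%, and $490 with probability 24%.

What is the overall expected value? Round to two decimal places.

$376.56

EV(A) = 0.46 × 90 + 0.1 × (-10) + 0.16 × 910 + 0.28 × 380 = 41.4 − 1 + 145.6 + 106.4 = 292.4
EV(B) = 0.6 × 390 + 0.4 × 120 = 234 + 48 = 282
EV(C) = 0.22 × 870 + 0.4 × 1190 + 0.14 × 140 + 0.24 × 490 = 191.4 + 476 + 19.6 + 117.6 = 804.6
Overall = 0.55 × 292.4 + 0.28 × 282 + 0.17 × 804.6 = 160.82 + 78.96 + 136.782 = 376.562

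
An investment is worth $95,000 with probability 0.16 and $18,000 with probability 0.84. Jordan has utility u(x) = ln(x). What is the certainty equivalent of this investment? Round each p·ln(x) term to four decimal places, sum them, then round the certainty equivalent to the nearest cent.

$23,489.29

E[u] = 0.16·ln(95000) + 0.84·ln(18000) = 1.8339 + 8.2304 = 10.0643
CE = e^10.0643 ≈ 23489.29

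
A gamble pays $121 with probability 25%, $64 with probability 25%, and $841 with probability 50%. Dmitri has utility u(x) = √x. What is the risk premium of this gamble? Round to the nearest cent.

$96.19

E[u] = 0.25·√121 + 0.25·√64 + 0.5·√841 = 0.25·11 + 0.25·8 + 0.5·29 = 19.25
CE = (19.25)² = 370.5625
Risk premium = EV − CE = 466.75 − 370.5625 = 96.1875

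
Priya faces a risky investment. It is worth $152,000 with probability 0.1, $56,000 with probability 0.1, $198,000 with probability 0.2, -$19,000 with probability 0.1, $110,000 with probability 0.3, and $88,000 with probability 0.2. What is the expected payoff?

$109,100

EV = 0.1 × 152000 + 0.1 × 56000 + 0.2 × 198000 + 0.1 × (-19000) + 0.3 × 110000 + 0.2 × 88000 = 15200 + 5600 + 39600 − 1900 + 33000 + 17600 = 109100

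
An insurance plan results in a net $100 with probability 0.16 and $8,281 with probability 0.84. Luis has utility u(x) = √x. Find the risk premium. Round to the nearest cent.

E[u] = 0.16·√100 + 0.84·√8281 = 0.16·10 + 0.84·91 = 78.04
CE = (78.04)² = 6090.2416
Risk premium = EV − CE = 6972.04 − 6090.2416 = 881.7984

$881.80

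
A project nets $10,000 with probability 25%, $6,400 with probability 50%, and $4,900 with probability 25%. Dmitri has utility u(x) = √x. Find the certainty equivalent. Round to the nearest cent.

E[u] = 0.25·√10000 + 0.5·√6400 + 0.25·√4900 = 0.25·100 + 0.5·80 + 0.25·70 = 82.5
CE = (82.5)² = 6806.25

$6,806.25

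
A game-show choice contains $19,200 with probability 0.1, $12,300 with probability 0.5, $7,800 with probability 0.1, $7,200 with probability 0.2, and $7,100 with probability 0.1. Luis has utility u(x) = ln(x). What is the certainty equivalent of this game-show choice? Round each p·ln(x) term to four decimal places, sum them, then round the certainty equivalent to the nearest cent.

$10,450.45

E[u] = 0.1·ln(19200) + 0.5·ln(12300) + 0.1·ln(7800) + 0.2·ln(7200) + 0.1·ln(7100) = 0.9863 + 4.7087 + 0.8962 + 1.7764 + 0.8868 = 9.2544
CE = e^9.2544 ≈ 10450.45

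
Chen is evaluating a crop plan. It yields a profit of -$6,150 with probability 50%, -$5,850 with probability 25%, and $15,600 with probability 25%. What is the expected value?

EV = 0.5 × (-6150) + 0.25 × (-5850) + 0.25 × 15600 = -3075 − 1462.5 + 3900 = -637.5

-$637.50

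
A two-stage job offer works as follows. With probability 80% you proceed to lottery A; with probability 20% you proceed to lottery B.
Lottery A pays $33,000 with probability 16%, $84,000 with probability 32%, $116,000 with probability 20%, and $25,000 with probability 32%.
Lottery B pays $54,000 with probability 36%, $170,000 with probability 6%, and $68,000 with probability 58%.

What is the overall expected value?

$64,504

EV(A) = 0.16 × 33000 + 0.32 × 84000 + 0.2 × 116000 + 0.32 × 25000 = 5280 + 26880 + 23200 + 8000 = 63360
EV(B) = 0.36 × 54000 + 0.06 × 170000 + 0.58 × 68000 = 19440 + 10200 + 39440 = 69080
Overall = 0.8 × 63360 + 0.2 × 69080 = 50688 + 13816 = 64504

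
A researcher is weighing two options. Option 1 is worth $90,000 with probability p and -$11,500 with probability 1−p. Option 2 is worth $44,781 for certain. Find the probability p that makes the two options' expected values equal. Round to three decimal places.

p·90000 + (1−p)·(-11500) = 44781
101500p − 11500 = 44781
p = (44781 + 11500) / 101500

p = 0.554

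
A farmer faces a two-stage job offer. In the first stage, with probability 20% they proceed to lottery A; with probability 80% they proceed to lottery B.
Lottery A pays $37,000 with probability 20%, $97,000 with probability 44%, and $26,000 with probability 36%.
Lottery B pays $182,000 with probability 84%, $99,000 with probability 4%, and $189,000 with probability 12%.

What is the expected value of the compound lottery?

EV(A) = 0.2 × 37000 + 0.44 × 97000 + 0.36 × 26000 = 7400 + 42680 + 9360 = 59440
EV(B) = 0.84 × 182000 + 0.04 × 99000 + 0.12 × 189000 = 152880 + 3960 + 22680 = 179520
Overall = 0.2 × 59440 + 0.8 × 179520 = 11888 + 143616 = 155504

$155,504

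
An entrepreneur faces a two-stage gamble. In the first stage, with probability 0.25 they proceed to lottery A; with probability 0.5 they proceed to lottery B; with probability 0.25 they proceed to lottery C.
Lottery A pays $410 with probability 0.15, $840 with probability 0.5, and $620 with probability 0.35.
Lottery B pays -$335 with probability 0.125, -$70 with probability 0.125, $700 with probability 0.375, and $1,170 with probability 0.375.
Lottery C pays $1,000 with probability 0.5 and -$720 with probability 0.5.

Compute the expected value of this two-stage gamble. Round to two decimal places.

EV(A) = 0.15 × 410 + 0.5 × 840 + 0.35 × 620 = 61.5 + 420 + 217 = 698.5
EV(B) = 0.125 × (-335) + 0.125 × (-70) + 0.375 × 700 + 0.375 × 1170 = -41.875 − 8.75 + 262.5 + 438.75 = 650.625
EV(C) = 0.5 × 1000 + 0.5 × (-720) = 500 − 360 = 140
Overall = 0.25 × 698.5 + 0.5 × 650.625 + 0.25 × 140 = 174.625 + 325.3125 + 35 = 534.9375

$534.94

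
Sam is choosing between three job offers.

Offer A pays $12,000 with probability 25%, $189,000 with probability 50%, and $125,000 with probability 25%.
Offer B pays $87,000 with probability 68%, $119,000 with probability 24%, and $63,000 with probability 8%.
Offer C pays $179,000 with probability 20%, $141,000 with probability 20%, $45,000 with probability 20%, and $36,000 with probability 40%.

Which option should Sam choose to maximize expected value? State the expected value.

Offer A ($128,750)

Offer A = 0.25 × 12000 + 0.5 × 189000 + 0.25 × 125000 = 3000 + 94500 + 31250 = 128750
Offer B = 0.68 × 87000 + 0.24 × 119000 + 0.08 × 63000 = 59160 + 28560 + 5040 = 92760
Offer C = 0.2 × 179000 + 0.2 × 141000 + 0.2 × 45000 + 0.4 × 36000 = 35800 + 28200 + 9000 + 14400 = 87400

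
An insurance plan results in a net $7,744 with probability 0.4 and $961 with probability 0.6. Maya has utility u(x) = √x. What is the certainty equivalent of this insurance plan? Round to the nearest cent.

E[u] = 0.4·√7744 + 0.6·√961 = 0.4·88 + 0.6·31 = 53.8
CE = (53.8)² = 2894.44

$2,894.44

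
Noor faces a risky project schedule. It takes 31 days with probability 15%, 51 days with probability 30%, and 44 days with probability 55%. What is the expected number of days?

EV = 0.15 × 31 + 0.3 × 51 + 0.55 × 44 = 4.65 + 15.3 + 24.2 = 44.15

44.15 days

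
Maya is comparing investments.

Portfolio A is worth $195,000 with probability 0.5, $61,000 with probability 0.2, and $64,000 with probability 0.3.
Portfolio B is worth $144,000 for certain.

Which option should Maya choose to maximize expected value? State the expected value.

Portfolio B ($144,000)

Portfolio A = 0.5 × 195000 + 0.2 × 61000 + 0.3 × 64000 = 97500 + 12200 + 19200 = 128900
Portfolio B: 144000 (certain)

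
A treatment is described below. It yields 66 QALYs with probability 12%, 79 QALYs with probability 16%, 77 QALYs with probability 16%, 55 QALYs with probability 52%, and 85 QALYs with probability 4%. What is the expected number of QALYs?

64.88 QALYs

EV = 0.12 × 66 + 0.16 × 79 + 0.16 × 77 + 0.52 × 55 + 0.04 × 85 = 7.92 + 12.64 + 12.32 + 28.6 + 3.4 = 64.88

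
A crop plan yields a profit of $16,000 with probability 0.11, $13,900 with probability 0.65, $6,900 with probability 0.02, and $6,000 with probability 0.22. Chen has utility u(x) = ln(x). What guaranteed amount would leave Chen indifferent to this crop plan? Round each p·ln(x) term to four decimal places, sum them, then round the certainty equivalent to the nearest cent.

$11,571.49

E[u] = 0.11·ln(16000) + 0.65·ln(13900) + 0.02·ln(6900) + 0.22·ln(6000) = 1.0648 + 6.2008 + 0.1768 + 1.9139 = 9.3563
CE = e^9.3563 ≈ 11571.49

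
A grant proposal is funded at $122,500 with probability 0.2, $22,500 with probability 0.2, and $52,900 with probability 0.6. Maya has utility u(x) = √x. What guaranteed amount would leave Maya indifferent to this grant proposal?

$56,644

E[u] = 0.2·√122500 + 0.2·√22500 + 0.6·√52900 = 0.2·350 + 0.2·150 + 0.6·230 = 238
CE = (238)² = 56644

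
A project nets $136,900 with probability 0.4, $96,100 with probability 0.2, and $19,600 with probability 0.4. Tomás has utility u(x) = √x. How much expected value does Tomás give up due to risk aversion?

E[u] = 0.4·√136900 + 0.2·√96100 + 0.4·√19600 = 0.4·370 + 0.2·310 + 0.4·140 = 266
CE = (266)² = 70756
Risk premium = EV − CE = 81820 − 70756 = 11064

$11,064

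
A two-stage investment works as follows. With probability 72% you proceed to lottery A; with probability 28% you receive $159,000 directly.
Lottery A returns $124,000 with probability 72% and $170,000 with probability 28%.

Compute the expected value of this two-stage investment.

$143,073.60

EV(A) = 0.72 × 124000 + 0.28 × 170000 = 89280 + 47600 = 136880
Branch B: 159000 (certain)
Overall = 0.72 × 136880 + 0.28 × 159000 = 98553.6 + 44520 = 143073.6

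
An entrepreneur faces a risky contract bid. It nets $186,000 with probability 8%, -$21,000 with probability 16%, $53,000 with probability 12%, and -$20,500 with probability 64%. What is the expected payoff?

$4,760

EV = 0.08 × 186000 + 0.16 × (-21000) + 0.12 × 53000 + 0.64 × (-20500) = 14880 − 3360 + 6360 − 13120 = 4760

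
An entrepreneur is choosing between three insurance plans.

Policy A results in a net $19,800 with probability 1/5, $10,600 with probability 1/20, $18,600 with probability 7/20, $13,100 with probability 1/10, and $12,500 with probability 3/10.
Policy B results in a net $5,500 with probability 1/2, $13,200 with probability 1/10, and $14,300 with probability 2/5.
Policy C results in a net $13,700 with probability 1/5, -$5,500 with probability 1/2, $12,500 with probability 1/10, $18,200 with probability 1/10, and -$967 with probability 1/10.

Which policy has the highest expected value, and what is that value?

Policy A = 1/5 × 19800 + 1/20 × 10600 + 7/20 × 18600 + 1/10 × 13100 + 3/10 × 12500 = 3960 + 530 + 6510 + 1310 + 3750 = 16060
Policy B = 1/2 × 5500 + 1/10 × 13200 + 2/5 × 14300 = 2750 + 1320 + 5720 = 9790
Policy C = 1/5 × 13700 + 1/2 × (-5500) + 1/10 × 12500 + 1/10 × 18200 + 1/10 × (-967) = 2740 − 2750 + 1250 + 1820 − 96.7 = 2963.3

Policy A ($16,060)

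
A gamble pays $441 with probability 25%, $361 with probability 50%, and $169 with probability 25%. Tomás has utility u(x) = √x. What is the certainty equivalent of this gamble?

E[u] = 0.25·√441 + 0.5·√361 + 0.25·√169 = 0.25·21 + 0.5·19 + 0.25·13 = 18
CE = (18)² = 324

$324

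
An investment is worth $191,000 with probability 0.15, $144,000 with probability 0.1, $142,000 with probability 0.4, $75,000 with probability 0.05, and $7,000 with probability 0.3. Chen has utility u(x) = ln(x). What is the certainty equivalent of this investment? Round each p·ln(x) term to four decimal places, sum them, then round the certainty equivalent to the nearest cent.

$58,372.49

E[u] = 0.15·ln(191000) + 0.1·ln(144000) + 0.4·ln(142000) + 0.05·ln(75000) + 0.3·ln(7000) = 1.8240 + 1.1878 + 4.7454 + 0.5613 + 2.6561 = 10.9746
CE = e^10.9746 ≈ 58372.49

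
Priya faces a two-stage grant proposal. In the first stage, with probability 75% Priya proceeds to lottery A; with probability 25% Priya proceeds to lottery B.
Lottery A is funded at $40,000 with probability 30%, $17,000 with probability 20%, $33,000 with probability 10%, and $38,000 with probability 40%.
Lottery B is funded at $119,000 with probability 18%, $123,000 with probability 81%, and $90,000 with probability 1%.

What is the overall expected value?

EV(A) = 0.3 × 40000 + 0.2 × 17000 + 0.1 × 33000 + 0.4 × 38000 = 12000 + 3400 + 3300 + 15200 = 33900
EV(B) = 0.18 × 119000 + 0.81 × 123000 + 0.01 × 90000 = 21420 + 99630 + 900 = 121950
Overall = 0.75 × 33900 + 0.25 × 121950 = 25425 + 30487.5 = 55912.5

$55,912.50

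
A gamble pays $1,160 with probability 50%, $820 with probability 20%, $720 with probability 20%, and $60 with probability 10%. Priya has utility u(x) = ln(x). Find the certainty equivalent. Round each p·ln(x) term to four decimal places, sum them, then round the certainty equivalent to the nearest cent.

E[u] = 0.5·ln(1160) + 0.2·ln(820) + 0.2·ln(720) + 0.1·ln(60) = 3.5281 + 1.3419 + 1.3159 + 0.4094 = 6.5953
CE = e^6.5953 ≈ 731.65

$731.65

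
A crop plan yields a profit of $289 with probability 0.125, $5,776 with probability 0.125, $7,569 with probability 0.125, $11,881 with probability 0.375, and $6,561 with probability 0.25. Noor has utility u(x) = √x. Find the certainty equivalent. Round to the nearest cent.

$6,993.14

E[u] = 0.125·√289 + 0.125·√5776 + 0.125·√7569 + 0.375·√11881 + 0.25·√6561 = 0.125·17 + 0.125·76 + 0.125·87 + 0.375·109 + 0.25·81 = 83.625
CE = (83.625)² = 6993.140625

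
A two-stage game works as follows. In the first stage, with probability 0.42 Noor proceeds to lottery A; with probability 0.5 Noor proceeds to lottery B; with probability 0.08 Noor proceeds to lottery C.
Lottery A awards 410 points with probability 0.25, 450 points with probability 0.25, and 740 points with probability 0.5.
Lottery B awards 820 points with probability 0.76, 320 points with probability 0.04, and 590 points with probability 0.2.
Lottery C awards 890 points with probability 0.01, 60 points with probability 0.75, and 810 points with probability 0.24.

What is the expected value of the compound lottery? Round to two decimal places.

EV(A) = 0.25 × 410 + 0.25 × 450 + 0.5 × 740 = 102.5 + 112.5 + 370 = 585
EV(B) = 0.76 × 820 + 0.04 × 320 + 0.2 × 590 = 623.2 + 12.8 + 118 = 754
EV(C) = 0.01 × 890 + 0.75 × 60 + 0.24 × 810 = 8.9 + 45 + 194.4 = 248.3
Overall = 0.42 × 585 + 0.5 × 754 + 0.08 × 248.3 = 245.7 + 377 + 19.864 = 642.564

642.56 points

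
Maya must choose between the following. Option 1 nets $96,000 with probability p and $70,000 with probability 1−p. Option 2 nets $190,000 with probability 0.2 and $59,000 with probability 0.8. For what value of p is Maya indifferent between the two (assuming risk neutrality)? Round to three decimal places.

p = 0.585

EV(Option 2) = 0.2 × 190000 + 0.8 × 59000 = 38000 + 47200 = 85200
p·96000 + (1−p)·70000 = 85200
26000p + 70000 = 85200
p = (85200 − 70000) / 26000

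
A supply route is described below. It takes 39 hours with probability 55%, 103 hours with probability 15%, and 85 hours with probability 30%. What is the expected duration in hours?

62.4 hours

EV = 0.55 × 39 + 0.15 × 103 + 0.3 × 85 = 21.45 + 15.45 + 25.5 = 62.4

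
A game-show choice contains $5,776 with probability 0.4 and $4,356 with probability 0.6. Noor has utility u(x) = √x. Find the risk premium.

$24

E[u] = 0.4·√5776 + 0.6·√4356 = 0.4·76 + 0.6·66 = 70
CE = (70)² = 4900
Risk premium = EV − CE = 4924 − 4900 = 24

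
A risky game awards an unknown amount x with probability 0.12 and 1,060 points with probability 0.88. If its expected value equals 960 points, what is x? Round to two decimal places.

x = 226.67 points

0.12·x + 0.88·1060 = 960
0.12·x = 960 − 932.8 = 27.2
x = 27.2 / 0.12 = 226.6667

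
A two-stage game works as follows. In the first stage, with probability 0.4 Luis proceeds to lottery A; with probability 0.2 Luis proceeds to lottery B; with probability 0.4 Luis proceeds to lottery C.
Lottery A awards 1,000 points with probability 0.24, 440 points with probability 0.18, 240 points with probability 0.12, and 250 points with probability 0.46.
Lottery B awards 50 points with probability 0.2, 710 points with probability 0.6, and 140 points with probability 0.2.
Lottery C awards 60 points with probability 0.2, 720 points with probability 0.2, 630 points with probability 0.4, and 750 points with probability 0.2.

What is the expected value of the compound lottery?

501.2 points

EV(A) = 0.24 × 1000 + 0.18 × 440 + 0.12 × 240 + 0.46 × 250 = 240 + 79.2 + 28.8 + 115 = 463
EV(B) = 0.2 × 50 + 0.6 × 710 + 0.2 × 140 = 10 + 426 + 28 = 464
EV(C) = 0.2 × 60 + 0.2 × 720 + 0.4 × 630 + 0.2 × 750 = 12 + 144 + 252 + 150 = 558
Overall = 0.4 × 463 + 0.2 × 464 + 0.4 × 558 = 185.2 + 92.8 + 223.2 = 501.2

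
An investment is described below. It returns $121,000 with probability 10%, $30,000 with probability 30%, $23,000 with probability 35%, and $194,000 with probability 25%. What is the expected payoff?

$77,650

EV = 0.1 × 121000 + 0.3 × 30000 + 0.35 × 23000 + 0.25 × 194000 = 12100 + 9000 + 8050 + 48500 = 77650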